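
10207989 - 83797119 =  - 73589130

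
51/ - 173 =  - 1 + 122/173 = -0.29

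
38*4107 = 156066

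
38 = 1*38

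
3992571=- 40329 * ( - 99)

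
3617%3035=582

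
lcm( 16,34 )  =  272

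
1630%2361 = 1630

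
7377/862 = 8+481/862 = 8.56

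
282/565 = 282/565 = 0.50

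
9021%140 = 61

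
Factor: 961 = 31^2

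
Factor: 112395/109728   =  295/288 = 2^( - 5)*3^( - 2 ) * 5^1*59^1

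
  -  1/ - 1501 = 1/1501= 0.00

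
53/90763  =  53/90763= 0.00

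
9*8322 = 74898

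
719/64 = 11 + 15/64 = 11.23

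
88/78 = 1+5/39 =1.13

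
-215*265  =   - 56975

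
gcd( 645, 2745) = 15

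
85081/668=127 + 245/668 = 127.37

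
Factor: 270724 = 2^2*53^1*1277^1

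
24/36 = 2/3  =  0.67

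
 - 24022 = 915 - 24937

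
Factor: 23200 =2^5 * 5^2*29^1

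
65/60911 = 65/60911  =  0.00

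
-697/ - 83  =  8+33/83=8.40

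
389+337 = 726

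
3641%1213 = 2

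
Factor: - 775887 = - 3^1 * 7^1*36947^1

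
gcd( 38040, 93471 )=3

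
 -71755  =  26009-97764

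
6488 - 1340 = 5148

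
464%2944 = 464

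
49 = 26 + 23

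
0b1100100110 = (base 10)806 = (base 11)673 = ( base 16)326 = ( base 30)QQ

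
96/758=48/379 = 0.13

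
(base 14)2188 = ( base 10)5804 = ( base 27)7pq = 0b1011010101100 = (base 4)1122230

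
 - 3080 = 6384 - 9464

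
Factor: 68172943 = 23^1 * 2964041^1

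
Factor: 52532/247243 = 92/433 = 2^2*23^1 * 433^(-1)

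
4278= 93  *46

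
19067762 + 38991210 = 58058972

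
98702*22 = 2171444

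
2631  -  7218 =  - 4587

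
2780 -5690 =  -2910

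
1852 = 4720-2868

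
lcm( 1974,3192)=150024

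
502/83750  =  251/41875 = 0.01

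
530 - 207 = 323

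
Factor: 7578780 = 2^2*3^1* 5^1*11^1*11483^1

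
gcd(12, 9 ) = 3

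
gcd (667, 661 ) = 1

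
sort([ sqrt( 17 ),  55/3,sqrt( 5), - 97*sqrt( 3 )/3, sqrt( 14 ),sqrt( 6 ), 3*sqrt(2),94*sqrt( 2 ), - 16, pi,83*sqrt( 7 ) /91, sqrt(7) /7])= [ - 97*sqrt( 3 )/3, - 16,sqrt( 7)/7, sqrt( 5 ),  83*sqrt( 7)/91 , sqrt (6) , pi, sqrt( 14), sqrt( 17 ),3*sqrt( 2 ),55/3,  94*sqrt( 2)]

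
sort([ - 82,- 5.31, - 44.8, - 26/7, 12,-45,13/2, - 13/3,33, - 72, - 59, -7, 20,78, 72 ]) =[ - 82,- 72,-59, - 45 , -44.8, -7,  -  5.31, -13/3, - 26/7, 13/2,12,  20,  33, 72,78] 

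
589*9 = 5301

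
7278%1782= 150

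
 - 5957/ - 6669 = 5957/6669= 0.89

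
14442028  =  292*49459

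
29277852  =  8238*3554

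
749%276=197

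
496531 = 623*797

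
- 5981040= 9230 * ( -648)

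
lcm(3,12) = 12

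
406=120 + 286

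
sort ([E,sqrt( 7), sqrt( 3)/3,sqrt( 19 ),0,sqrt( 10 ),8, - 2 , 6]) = [ - 2, 0,  sqrt ( 3 )/3,sqrt( 7 ), E,sqrt ( 10),sqrt(19), 6,8]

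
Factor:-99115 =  - 5^1*43^1*461^1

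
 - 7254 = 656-7910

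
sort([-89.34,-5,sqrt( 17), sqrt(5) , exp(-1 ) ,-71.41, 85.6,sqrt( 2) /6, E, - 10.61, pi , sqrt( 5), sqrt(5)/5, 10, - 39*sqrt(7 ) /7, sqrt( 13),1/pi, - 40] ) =[ - 89.34, - 71.41, - 40,  -  39*sqrt(7)/7,-10.61,  -  5,  sqrt( 2)/6,1/pi, exp( - 1 ), sqrt(5) /5, sqrt( 5),sqrt( 5 ),  E, pi,sqrt( 13 ) , sqrt( 17 ),10, 85.6] 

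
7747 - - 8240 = 15987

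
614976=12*51248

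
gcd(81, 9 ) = 9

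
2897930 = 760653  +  2137277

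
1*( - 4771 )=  - 4771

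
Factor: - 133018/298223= - 2^1*66509^1*298223^ (-1)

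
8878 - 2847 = 6031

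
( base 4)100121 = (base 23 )1ME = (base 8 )2031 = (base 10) 1049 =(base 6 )4505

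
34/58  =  17/29 = 0.59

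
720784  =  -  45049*( - 16)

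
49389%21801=5787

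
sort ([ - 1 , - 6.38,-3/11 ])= [ - 6.38,-1, - 3/11]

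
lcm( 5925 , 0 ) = 0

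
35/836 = 35/836 = 0.04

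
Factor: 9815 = 5^1*13^1*151^1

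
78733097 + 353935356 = 432668453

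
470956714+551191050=1022147764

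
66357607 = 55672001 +10685606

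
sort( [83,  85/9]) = [85/9 , 83]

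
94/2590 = 47/1295 = 0.04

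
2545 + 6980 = 9525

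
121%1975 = 121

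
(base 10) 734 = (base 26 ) 126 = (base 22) 1b8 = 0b1011011110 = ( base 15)33E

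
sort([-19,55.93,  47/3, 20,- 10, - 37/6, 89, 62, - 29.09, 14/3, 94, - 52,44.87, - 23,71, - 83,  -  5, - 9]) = [-83 , - 52, - 29.09,-23, - 19, - 10,- 9, - 37/6, - 5,14/3, 47/3, 20, 44.87, 55.93, 62, 71, 89, 94]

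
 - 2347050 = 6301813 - 8648863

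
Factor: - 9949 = - 9949^1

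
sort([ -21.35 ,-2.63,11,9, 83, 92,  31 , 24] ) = [ - 21.35,  -  2.63, 9, 11,24,  31, 83, 92]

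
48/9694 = 24/4847= 0.00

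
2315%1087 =141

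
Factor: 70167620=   2^2*5^1*3508381^1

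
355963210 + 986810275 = 1342773485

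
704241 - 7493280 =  - 6789039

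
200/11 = 18 + 2/11 = 18.18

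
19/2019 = 19/2019 = 0.01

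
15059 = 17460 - 2401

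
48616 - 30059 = 18557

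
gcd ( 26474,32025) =427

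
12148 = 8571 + 3577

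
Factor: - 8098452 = -2^2 * 3^2 * 227^1 * 991^1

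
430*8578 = 3688540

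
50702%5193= 3965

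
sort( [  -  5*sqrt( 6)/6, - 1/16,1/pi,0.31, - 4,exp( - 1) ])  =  [ - 4,-5*  sqrt(6 )/6, - 1/16, 0.31,1/pi,exp( -1 ) ]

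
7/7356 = 7/7356 = 0.00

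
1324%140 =64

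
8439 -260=8179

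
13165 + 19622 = 32787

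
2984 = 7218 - 4234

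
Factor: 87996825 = 3^2*5^2*7^1*55871^1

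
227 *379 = 86033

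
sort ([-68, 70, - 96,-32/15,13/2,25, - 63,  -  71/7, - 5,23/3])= [ - 96,-68,-63, - 71/7,-5,-32/15,13/2,23/3,25,70 ]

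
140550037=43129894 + 97420143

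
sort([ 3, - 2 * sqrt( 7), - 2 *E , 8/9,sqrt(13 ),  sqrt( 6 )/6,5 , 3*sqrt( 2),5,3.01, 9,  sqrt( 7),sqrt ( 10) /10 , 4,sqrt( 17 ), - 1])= [ - 2*E, - 2 * sqrt ( 7 ), - 1, sqrt (10 ) /10,sqrt(6)/6, 8/9,sqrt(7),3,3.01,  sqrt( 13 ),4,sqrt (17 ), 3 * sqrt(2),5,5, 9]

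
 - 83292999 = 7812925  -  91105924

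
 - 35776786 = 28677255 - 64454041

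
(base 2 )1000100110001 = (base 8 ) 10461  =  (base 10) 4401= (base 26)6d7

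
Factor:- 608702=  - 2^1*17^1*17903^1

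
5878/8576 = 2939/4288   =  0.69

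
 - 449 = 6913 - 7362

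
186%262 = 186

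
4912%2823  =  2089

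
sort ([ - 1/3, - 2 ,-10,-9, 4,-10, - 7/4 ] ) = [ - 10 , - 10, - 9, - 2 ,  -  7/4,-1/3,4]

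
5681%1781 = 338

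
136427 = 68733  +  67694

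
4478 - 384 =4094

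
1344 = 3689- 2345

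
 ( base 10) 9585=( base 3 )111011000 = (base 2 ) 10010101110001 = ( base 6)112213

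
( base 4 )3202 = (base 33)6s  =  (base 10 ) 226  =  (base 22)a6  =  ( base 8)342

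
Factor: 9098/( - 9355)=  - 2^1 * 5^(  -  1 ) * 1871^( - 1) * 4549^1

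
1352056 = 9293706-7941650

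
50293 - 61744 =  - 11451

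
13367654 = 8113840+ 5253814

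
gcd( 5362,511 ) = 7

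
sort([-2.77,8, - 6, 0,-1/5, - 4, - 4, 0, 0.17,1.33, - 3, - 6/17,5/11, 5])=[  -  6, - 4, - 4,-3,  -  2.77,  -  6/17, - 1/5, 0, 0,0.17, 5/11 , 1.33, 5 , 8 ] 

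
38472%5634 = 4668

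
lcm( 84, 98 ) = 588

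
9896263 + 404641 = 10300904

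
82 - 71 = 11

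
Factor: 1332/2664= 2^( - 1)  =  1/2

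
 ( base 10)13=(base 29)D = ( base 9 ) 14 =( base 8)15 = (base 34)d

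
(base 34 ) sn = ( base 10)975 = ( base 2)1111001111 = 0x3CF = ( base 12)693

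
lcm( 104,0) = 0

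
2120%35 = 20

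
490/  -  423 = -490/423= -1.16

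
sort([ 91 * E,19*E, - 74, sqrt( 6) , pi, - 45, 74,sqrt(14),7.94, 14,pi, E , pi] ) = [ - 74, - 45,sqrt( 6 ), E, pi,pi, pi,sqrt( 14), 7.94,14, 19 * E,  74  ,  91*E ]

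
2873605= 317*9065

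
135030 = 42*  3215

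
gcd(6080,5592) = 8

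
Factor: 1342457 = 313^1*4289^1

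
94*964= 90616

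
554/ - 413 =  - 554/413 = -1.34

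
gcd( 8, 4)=4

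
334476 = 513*652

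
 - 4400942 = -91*48362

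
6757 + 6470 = 13227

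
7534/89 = 84 + 58/89   =  84.65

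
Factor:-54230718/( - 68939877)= 2^1*719^(-1)*1031^( - 1)*291563^1 =583126/741289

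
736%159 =100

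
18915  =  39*485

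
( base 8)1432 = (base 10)794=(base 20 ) 1JE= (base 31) pj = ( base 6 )3402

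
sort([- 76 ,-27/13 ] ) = [- 76, - 27/13 ]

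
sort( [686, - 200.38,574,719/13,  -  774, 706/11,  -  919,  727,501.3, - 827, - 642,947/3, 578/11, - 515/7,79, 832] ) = [ - 919,  -  827, - 774, - 642, - 200.38, - 515/7,578/11,719/13,706/11, 79,947/3 , 501.3,574, 686, 727,832]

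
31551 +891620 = 923171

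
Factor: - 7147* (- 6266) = 2^1*7^1*13^1*241^1 * 1021^1 = 44783102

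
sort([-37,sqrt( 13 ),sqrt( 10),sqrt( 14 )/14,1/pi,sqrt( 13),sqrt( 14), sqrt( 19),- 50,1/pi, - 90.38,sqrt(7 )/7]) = [ - 90.38,-50, - 37,sqrt(14)/14,1/pi,1/pi, sqrt(7)/7,sqrt( 10) , sqrt(13 ), sqrt( 13),sqrt( 14),sqrt(19)]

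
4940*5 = 24700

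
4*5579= 22316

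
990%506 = 484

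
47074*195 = 9179430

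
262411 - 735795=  - 473384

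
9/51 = 3/17=0.18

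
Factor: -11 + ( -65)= - 76= -  2^2*19^1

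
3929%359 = 339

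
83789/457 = 183 + 158/457 =183.35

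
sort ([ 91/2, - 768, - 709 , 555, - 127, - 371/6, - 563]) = [  -  768, - 709,  -  563,  -  127,-371/6,91/2,555 ] 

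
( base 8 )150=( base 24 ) 48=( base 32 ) 38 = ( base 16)68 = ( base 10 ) 104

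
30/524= 15/262  =  0.06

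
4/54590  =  2/27295= 0.00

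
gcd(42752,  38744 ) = 1336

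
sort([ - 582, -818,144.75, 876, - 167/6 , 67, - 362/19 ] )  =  [  -  818, - 582, - 167/6, - 362/19, 67,144.75, 876 ] 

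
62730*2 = 125460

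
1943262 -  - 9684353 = 11627615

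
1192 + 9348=10540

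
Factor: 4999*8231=41146769 =4999^1*8231^1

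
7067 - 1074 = 5993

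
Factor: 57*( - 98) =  - 5586=- 2^1 * 3^1 * 7^2*19^1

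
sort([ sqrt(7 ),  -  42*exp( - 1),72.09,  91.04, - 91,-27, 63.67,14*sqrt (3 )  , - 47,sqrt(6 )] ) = [ - 91, - 47, - 27, - 42*exp( -1) , sqrt( 6),sqrt( 7 ), 14*sqrt(3), 63.67,72.09,91.04]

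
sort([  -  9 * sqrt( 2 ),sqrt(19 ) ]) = [-9*sqrt( 2 ),  sqrt(19) ] 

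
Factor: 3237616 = 2^4* 17^1 * 11903^1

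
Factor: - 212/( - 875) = 2^2*5^( - 3)*7^( - 1) * 53^1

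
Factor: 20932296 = 2^3  *3^1*7^1*11^1*47^1*241^1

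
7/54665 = 7/54665  =  0.00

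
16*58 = 928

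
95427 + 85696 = 181123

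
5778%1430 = 58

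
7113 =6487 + 626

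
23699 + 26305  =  50004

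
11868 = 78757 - 66889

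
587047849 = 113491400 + 473556449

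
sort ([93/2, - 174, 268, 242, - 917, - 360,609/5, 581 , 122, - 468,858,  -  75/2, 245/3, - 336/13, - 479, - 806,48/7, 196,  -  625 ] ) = [ -917, - 806, - 625, - 479 , - 468,  -  360,- 174,-75/2,-336/13,  48/7,93/2,245/3,609/5, 122,196,  242, 268, 581,858 ]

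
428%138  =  14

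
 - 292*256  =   -74752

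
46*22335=1027410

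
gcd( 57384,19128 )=19128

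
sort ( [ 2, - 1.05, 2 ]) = [ - 1.05,2, 2]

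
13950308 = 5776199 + 8174109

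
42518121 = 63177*673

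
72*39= 2808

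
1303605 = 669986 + 633619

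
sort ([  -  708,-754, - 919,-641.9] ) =[-919, - 754, - 708, - 641.9] 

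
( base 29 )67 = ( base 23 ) 7K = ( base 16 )b5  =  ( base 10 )181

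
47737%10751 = 4733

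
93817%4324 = 3013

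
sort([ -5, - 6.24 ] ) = [ - 6.24, - 5] 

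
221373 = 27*8199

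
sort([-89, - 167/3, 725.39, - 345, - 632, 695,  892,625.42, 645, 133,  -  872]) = [ - 872,  -  632,-345 ,-89 , - 167/3, 133, 625.42,645, 695 , 725.39, 892]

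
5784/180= 32+2/15 = 32.13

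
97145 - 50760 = 46385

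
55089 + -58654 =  - 3565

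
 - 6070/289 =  - 22 + 288/289  =  -21.00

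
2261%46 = 7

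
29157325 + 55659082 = 84816407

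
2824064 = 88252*32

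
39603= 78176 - 38573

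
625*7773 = 4858125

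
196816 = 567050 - 370234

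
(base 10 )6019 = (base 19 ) GCF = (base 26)8nd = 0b1011110000011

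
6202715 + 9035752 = 15238467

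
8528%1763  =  1476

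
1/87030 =1/87030  =  0.00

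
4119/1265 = 3 + 324/1265  =  3.26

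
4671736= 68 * 68702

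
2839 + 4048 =6887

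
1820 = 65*28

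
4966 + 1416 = 6382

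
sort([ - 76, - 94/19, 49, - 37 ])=[ - 76, - 37,  -  94/19,49]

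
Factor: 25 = 5^2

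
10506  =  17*618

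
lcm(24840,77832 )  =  1167480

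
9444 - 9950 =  - 506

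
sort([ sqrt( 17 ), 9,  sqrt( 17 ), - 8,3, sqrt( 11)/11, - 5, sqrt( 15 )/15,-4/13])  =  [ - 8,-5, - 4/13,  sqrt(15 ) /15,  sqrt (11 )/11,3,sqrt(17),sqrt(17), 9]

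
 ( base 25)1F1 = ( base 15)46b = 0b1111101001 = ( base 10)1001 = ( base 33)UB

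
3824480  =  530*7216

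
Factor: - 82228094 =-2^1*13^1 * 3162619^1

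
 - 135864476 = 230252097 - 366116573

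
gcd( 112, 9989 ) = 7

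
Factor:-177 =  - 3^1*59^1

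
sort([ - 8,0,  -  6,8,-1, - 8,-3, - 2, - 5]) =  [- 8 , - 8, - 6, - 5, - 3 , - 2, - 1,0,8]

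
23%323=23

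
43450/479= 43450/479  =  90.71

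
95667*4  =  382668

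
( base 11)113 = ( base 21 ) 69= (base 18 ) 79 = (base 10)135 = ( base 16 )87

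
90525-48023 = 42502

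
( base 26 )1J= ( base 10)45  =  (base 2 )101101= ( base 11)41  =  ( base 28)1h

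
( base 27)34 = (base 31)2n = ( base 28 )31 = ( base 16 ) 55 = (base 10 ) 85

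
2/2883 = 2/2883 = 0.00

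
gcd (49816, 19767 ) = 1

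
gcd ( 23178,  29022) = 6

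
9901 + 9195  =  19096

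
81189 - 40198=40991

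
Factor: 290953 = 13^1*22381^1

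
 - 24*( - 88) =2112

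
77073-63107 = 13966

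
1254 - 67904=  - 66650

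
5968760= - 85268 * ( - 70)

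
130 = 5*26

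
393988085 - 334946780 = 59041305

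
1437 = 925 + 512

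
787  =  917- 130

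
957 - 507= 450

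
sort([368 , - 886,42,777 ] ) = [- 886  ,  42, 368, 777]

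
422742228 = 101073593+321668635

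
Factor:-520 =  - 2^3*5^1 * 13^1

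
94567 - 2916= 91651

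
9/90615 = 3/30205 = 0.00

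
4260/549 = 7 + 139/183 = 7.76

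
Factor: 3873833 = 3873833^1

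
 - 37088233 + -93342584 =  - 130430817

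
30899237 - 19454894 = 11444343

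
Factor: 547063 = 11^1*41^1 * 1213^1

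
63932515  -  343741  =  63588774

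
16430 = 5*3286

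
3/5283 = 1/1761 = 0.00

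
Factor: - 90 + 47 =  - 43 = - 43^1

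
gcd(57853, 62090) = 1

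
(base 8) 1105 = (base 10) 581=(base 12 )405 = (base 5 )4311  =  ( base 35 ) GL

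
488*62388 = 30445344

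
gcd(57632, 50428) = 7204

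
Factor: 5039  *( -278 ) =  - 1400842=- 2^1*139^1*5039^1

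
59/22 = 59/22 = 2.68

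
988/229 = 988/229 = 4.31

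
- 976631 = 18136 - 994767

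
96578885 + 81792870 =178371755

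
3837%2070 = 1767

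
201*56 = 11256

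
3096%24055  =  3096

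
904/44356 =226/11089 = 0.02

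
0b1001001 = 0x49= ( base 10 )73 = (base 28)2h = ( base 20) 3d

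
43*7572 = 325596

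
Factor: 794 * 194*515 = 79328540 = 2^2*5^1 * 97^1*103^1*397^1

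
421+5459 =5880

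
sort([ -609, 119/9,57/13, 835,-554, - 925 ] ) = [ - 925, - 609, - 554, 57/13, 119/9,835 ]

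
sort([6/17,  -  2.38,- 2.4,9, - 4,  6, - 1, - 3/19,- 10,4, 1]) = [ -10,-4, - 2.4, - 2.38, - 1, - 3/19, 6/17, 1 , 4, 6,9 ]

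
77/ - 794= - 1 + 717/794 = -0.10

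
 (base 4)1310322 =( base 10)7482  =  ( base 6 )54350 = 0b1110100111010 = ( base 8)16472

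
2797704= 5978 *468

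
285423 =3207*89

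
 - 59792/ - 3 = 59792/3 =19930.67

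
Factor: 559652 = 2^2*181^1*773^1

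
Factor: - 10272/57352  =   - 12/67 = - 2^2*3^1*67^( - 1)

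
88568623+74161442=162730065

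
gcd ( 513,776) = 1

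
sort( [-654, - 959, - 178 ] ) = [ - 959, - 654,-178 ] 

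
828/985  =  828/985 =0.84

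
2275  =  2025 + 250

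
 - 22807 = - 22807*1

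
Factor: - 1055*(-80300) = 2^2*5^3*11^1 *73^1*211^1 = 84716500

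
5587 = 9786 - 4199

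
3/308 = 3/308 = 0.01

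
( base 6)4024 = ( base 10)880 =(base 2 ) 1101110000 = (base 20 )240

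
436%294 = 142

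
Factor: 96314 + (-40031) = 3^1*73^1*257^1 = 56283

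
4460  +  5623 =10083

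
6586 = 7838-1252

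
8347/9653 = 8347/9653 = 0.86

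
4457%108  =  29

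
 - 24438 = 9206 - 33644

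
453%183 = 87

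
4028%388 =148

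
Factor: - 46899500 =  - 2^2 * 5^3*97^1 * 967^1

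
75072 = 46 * 1632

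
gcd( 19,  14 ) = 1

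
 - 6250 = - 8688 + 2438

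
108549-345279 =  - 236730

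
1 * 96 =96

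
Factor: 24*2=2^4*3^1 = 48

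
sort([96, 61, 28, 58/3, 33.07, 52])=[58/3,28,33.07,52,61,96]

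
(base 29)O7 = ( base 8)1277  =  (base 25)133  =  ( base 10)703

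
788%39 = 8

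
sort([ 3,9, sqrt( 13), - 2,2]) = [ - 2,2, 3, sqrt( 13 ),9 ]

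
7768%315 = 208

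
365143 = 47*7769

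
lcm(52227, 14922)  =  104454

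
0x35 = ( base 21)2b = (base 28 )1p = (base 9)58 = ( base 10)53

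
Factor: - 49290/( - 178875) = 2^1*3^( - 2)*5^( - 2)*31^1  =  62/225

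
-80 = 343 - 423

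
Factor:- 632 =-2^3*79^1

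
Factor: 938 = 2^1*7^1 * 67^1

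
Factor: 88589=88589^1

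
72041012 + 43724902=115765914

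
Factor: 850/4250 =1/5= 5^( - 1) 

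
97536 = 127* 768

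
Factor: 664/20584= 1/31=31^( - 1)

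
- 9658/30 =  - 322 + 1/15 = - 321.93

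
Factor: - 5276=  - 2^2 * 1319^1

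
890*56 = 49840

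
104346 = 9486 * 11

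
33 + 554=587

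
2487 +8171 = 10658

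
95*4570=434150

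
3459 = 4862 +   -  1403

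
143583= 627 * 229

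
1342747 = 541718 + 801029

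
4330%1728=874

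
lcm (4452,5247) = 146916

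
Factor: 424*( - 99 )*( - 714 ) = 29970864 = 2^4*3^3*7^1*11^1*17^1 * 53^1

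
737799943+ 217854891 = 955654834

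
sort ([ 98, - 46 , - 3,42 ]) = [ - 46 , - 3,42,98] 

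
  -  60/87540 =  - 1/1459 = - 0.00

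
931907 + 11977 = 943884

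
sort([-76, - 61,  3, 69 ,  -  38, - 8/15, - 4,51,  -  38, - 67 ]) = [ - 76,-67, - 61, - 38, - 38,- 4, - 8/15, 3,51, 69 ] 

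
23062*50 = 1153100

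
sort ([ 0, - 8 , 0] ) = [ - 8, 0,0 ] 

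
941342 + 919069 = 1860411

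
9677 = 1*9677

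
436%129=49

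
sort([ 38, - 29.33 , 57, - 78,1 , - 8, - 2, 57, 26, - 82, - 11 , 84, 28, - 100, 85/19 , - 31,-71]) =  [ - 100,-82, - 78, - 71, - 31,-29.33, - 11, - 8,-2, 1 , 85/19, 26,28 , 38, 57, 57,  84]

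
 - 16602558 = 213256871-229859429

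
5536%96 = 64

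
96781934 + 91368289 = 188150223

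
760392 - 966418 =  - 206026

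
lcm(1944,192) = 15552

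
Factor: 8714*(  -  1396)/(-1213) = 12164744/1213  =  2^3*349^1*1213^( - 1) * 4357^1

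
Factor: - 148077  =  -3^2  *  16453^1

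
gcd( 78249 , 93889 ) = 1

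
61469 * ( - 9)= - 553221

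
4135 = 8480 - 4345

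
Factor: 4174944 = 2^5*3^1*157^1*277^1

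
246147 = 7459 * 33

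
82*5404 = 443128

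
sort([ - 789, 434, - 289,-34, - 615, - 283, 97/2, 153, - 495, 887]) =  [-789, - 615,  -  495, - 289,-283, - 34,97/2,153, 434,887 ]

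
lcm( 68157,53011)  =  477099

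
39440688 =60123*656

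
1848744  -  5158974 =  - 3310230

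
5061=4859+202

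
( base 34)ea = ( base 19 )16b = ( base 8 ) 746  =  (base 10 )486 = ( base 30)g6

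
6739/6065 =1 + 674/6065 = 1.11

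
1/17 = 1/17  =  0.06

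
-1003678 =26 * ( - 38603)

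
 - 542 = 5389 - 5931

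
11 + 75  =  86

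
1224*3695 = 4522680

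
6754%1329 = 109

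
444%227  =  217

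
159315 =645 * 247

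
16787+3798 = 20585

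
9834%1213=130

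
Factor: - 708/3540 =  - 1/5 = - 5^ (- 1 )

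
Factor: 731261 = 731261^1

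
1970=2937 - 967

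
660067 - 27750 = 632317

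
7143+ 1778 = 8921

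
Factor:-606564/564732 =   -  3^( - 3 )*29^1 = - 29/27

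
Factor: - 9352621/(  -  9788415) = 3^(  -  1)*5^( - 1)*7^(- 1)*13^( - 1) * 59^1 * 71^( - 1)  *101^( - 1)*158519^1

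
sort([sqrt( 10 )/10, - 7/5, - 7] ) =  [-7,  -  7/5,sqrt( 10)/10 ]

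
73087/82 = 73087/82 = 891.30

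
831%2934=831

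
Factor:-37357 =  - 37357^1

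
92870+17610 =110480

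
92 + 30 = 122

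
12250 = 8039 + 4211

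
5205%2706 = 2499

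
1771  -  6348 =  - 4577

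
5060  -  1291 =3769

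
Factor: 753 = 3^1*251^1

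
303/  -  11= - 28 + 5/11=- 27.55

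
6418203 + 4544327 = 10962530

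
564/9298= 282/4649 = 0.06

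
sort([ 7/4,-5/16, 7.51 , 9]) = [-5/16,7/4, 7.51,9 ] 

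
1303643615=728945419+574698196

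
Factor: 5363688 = 2^3*3^1 * 11^2*1847^1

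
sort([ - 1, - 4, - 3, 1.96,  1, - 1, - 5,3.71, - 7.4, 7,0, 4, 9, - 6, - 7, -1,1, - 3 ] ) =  [ - 7.4, - 7, - 6, - 5, -4, - 3, - 3,-1, - 1, - 1,0, 1 , 1, 1.96,3.71,4,7,  9 ] 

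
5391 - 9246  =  -3855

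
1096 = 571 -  - 525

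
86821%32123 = 22575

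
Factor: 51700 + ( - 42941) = 19^1*  461^1 = 8759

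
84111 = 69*1219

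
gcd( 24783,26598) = 33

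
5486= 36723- 31237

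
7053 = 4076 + 2977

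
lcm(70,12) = 420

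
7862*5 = 39310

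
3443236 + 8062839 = 11506075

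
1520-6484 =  - 4964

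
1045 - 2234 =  - 1189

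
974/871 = 974/871 = 1.12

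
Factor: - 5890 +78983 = 19^1 * 3847^1 = 73093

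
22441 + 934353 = 956794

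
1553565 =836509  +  717056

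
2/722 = 1/361 = 0.00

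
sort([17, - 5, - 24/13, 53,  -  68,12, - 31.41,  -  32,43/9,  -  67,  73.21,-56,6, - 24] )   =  [ - 68, - 67,-56, - 32  , - 31.41, - 24, - 5, - 24/13,43/9, 6, 12, 17, 53, 73.21] 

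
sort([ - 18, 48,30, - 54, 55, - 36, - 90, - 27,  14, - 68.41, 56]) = [-90, - 68.41,  -  54, - 36,  -  27, - 18,  14 , 30, 48,55, 56 ] 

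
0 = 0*828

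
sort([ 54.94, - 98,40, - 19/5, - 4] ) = [ - 98, - 4, - 19/5,  40,54.94 ] 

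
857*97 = 83129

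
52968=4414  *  12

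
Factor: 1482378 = 2^1*3^1 * 107^1*2309^1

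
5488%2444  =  600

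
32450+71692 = 104142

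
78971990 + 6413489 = 85385479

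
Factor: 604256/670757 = 736/817 = 2^5*19^( - 1)*23^1*43^( - 1 )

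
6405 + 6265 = 12670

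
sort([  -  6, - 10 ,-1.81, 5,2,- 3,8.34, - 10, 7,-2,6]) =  [ - 10 , - 10, - 6, - 3,  -  2, - 1.81, 2,  5, 6, 7 , 8.34] 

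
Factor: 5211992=2^3*449^1*1451^1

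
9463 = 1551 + 7912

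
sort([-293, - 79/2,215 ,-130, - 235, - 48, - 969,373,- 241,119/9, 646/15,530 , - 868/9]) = [ - 969, - 293, - 241, - 235, - 130,-868/9,-48, - 79/2,119/9,  646/15,215,373,530 ]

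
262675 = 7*37525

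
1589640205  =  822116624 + 767523581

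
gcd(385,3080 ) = 385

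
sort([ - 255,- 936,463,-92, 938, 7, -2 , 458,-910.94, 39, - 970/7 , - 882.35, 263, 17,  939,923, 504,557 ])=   [ - 936, - 910.94, - 882.35, - 255, - 970/7, - 92, - 2 , 7, 17, 39, 263, 458, 463, 504,557, 923, 938,  939] 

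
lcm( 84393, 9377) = 84393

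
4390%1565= 1260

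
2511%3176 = 2511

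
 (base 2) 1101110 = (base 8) 156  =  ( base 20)5A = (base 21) 55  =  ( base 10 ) 110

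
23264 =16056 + 7208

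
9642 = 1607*6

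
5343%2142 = 1059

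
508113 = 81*6273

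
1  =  1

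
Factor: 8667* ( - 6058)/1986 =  - 3^3*13^1 * 107^1*233^1 * 331^( - 1) = - 8750781/331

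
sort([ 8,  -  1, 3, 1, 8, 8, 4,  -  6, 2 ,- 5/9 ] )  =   [ - 6, - 1,-5/9 , 1, 2, 3,4, 8,8  ,  8 ] 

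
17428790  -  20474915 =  - 3046125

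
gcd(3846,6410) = 1282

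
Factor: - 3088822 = -2^1*11^1*140401^1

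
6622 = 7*946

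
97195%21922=9507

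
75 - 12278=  - 12203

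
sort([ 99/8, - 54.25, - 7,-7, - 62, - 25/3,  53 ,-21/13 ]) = [ - 62, - 54.25, - 25/3, - 7,  -  7 , - 21/13,99/8, 53]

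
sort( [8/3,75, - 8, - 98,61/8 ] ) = [ - 98 ,  -  8,8/3,61/8,75 ] 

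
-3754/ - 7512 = 1877/3756 = 0.50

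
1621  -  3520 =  - 1899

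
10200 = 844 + 9356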